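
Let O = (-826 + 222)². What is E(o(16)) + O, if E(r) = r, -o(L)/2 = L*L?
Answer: 364304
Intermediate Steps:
o(L) = -2*L² (o(L) = -2*L*L = -2*L²)
O = 364816 (O = (-604)² = 364816)
E(o(16)) + O = -2*16² + 364816 = -2*256 + 364816 = -512 + 364816 = 364304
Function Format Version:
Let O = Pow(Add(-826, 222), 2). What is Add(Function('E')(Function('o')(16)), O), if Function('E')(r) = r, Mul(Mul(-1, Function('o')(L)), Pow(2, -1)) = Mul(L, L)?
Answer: 364304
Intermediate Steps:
Function('o')(L) = Mul(-2, Pow(L, 2)) (Function('o')(L) = Mul(-2, Mul(L, L)) = Mul(-2, Pow(L, 2)))
O = 364816 (O = Pow(-604, 2) = 364816)
Add(Function('E')(Function('o')(16)), O) = Add(Mul(-2, Pow(16, 2)), 364816) = Add(Mul(-2, 256), 364816) = Add(-512, 364816) = 364304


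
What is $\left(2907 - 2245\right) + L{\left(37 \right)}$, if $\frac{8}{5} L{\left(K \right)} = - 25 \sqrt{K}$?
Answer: $662 - \frac{125 \sqrt{37}}{8} \approx 566.96$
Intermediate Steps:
$L{\left(K \right)} = - \frac{125 \sqrt{K}}{8}$ ($L{\left(K \right)} = \frac{5 \left(- 25 \sqrt{K}\right)}{8} = - \frac{125 \sqrt{K}}{8}$)
$\left(2907 - 2245\right) + L{\left(37 \right)} = \left(2907 - 2245\right) - \frac{125 \sqrt{37}}{8} = 662 - \frac{125 \sqrt{37}}{8}$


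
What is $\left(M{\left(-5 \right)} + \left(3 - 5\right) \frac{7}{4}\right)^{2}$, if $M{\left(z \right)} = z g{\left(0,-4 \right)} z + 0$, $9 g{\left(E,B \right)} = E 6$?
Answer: $\frac{49}{4} \approx 12.25$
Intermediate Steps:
$g{\left(E,B \right)} = \frac{2 E}{3}$ ($g{\left(E,B \right)} = \frac{E 6}{9} = \frac{6 E}{9} = \frac{2 E}{3}$)
$M{\left(z \right)} = 0$ ($M{\left(z \right)} = z \frac{2}{3} \cdot 0 z + 0 = z 0 z + 0 = 0 z + 0 = 0 + 0 = 0$)
$\left(M{\left(-5 \right)} + \left(3 - 5\right) \frac{7}{4}\right)^{2} = \left(0 + \left(3 - 5\right) \frac{7}{4}\right)^{2} = \left(0 - 2 \cdot 7 \cdot \frac{1}{4}\right)^{2} = \left(0 - \frac{7}{2}\right)^{2} = \left(- \frac{7}{2}\right)^{2} = \frac{49}{4}$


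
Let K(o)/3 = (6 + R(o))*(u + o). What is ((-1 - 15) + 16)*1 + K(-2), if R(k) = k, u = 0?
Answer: -24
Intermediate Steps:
K(o) = 3*o*(6 + o) (K(o) = 3*((6 + o)*(0 + o)) = 3*((6 + o)*o) = 3*(o*(6 + o)) = 3*o*(6 + o))
((-1 - 15) + 16)*1 + K(-2) = ((-1 - 15) + 16)*1 + 3*(-2)*(6 - 2) = (-16 + 16)*1 + 3*(-2)*4 = 0*1 - 24 = 0 - 24 = -24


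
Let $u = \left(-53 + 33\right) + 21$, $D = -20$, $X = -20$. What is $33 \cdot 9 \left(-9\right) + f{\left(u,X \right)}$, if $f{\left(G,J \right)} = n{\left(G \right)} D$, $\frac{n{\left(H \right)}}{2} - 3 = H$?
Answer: $-2833$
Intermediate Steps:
$u = 1$ ($u = -20 + 21 = 1$)
$n{\left(H \right)} = 6 + 2 H$
$f{\left(G,J \right)} = -120 - 40 G$ ($f{\left(G,J \right)} = \left(6 + 2 G\right) \left(-20\right) = -120 - 40 G$)
$33 \cdot 9 \left(-9\right) + f{\left(u,X \right)} = 33 \cdot 9 \left(-9\right) - 160 = 297 \left(-9\right) - 160 = -2673 - 160 = -2833$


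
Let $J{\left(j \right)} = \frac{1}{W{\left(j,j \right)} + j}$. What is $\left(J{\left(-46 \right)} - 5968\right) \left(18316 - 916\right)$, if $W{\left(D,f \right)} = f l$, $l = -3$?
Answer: $- \frac{2388389250}{23} \approx -1.0384 \cdot 10^{8}$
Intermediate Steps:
$W{\left(D,f \right)} = - 3 f$ ($W{\left(D,f \right)} = f \left(-3\right) = - 3 f$)
$J{\left(j \right)} = - \frac{1}{2 j}$ ($J{\left(j \right)} = \frac{1}{- 3 j + j} = \frac{1}{\left(-2\right) j} = - \frac{1}{2 j}$)
$\left(J{\left(-46 \right)} - 5968\right) \left(18316 - 916\right) = \left(- \frac{1}{2 \left(-46\right)} - 5968\right) \left(18316 - 916\right) = \left(\left(- \frac{1}{2}\right) \left(- \frac{1}{46}\right) - 5968\right) 17400 = \left(\frac{1}{92} - 5968\right) 17400 = \left(- \frac{549055}{92}\right) 17400 = - \frac{2388389250}{23}$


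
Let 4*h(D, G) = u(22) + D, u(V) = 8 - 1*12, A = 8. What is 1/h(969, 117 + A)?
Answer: 4/965 ≈ 0.0041451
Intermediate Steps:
u(V) = -4 (u(V) = 8 - 12 = -4)
h(D, G) = -1 + D/4 (h(D, G) = (-4 + D)/4 = -1 + D/4)
1/h(969, 117 + A) = 1/(-1 + (¼)*969) = 1/(-1 + 969/4) = 1/(965/4) = 4/965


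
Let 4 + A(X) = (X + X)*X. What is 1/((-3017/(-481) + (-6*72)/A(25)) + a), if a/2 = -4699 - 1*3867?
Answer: -299663/5132050821 ≈ -5.8390e-5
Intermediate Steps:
A(X) = -4 + 2*X² (A(X) = -4 + (X + X)*X = -4 + (2*X)*X = -4 + 2*X²)
a = -17132 (a = 2*(-4699 - 1*3867) = 2*(-4699 - 3867) = 2*(-8566) = -17132)
1/((-3017/(-481) + (-6*72)/A(25)) + a) = 1/((-3017/(-481) + (-6*72)/(-4 + 2*25²)) - 17132) = 1/((-3017*(-1/481) - 432/(-4 + 2*625)) - 17132) = 1/((3017/481 - 432/(-4 + 1250)) - 17132) = 1/((3017/481 - 432/1246) - 17132) = 1/((3017/481 - 432*1/1246) - 17132) = 1/((3017/481 - 216/623) - 17132) = 1/(1775695/299663 - 17132) = 1/(-5132050821/299663) = -299663/5132050821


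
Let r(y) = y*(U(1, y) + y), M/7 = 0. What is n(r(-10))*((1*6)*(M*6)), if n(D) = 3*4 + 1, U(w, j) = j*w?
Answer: 0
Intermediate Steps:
M = 0 (M = 7*0 = 0)
r(y) = 2*y² (r(y) = y*(y*1 + y) = y*(y + y) = y*(2*y) = 2*y²)
n(D) = 13 (n(D) = 12 + 1 = 13)
n(r(-10))*((1*6)*(M*6)) = 13*((1*6)*(0*6)) = 13*(6*0) = 13*0 = 0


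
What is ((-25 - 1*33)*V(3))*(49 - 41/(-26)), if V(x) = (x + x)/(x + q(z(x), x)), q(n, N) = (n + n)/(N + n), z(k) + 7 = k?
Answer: -228810/143 ≈ -1600.1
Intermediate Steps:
z(k) = -7 + k
q(n, N) = 2*n/(N + n) (q(n, N) = (2*n)/(N + n) = 2*n/(N + n))
V(x) = 2*x/(x + 2*(-7 + x)/(-7 + 2*x)) (V(x) = (x + x)/(x + 2*(-7 + x)/(x + (-7 + x))) = (2*x)/(x + 2*(-7 + x)/(-7 + 2*x)) = 2*x/(x + 2*(-7 + x)/(-7 + 2*x)))
((-25 - 1*33)*V(3))*(49 - 41/(-26)) = ((-25 - 1*33)*(2*3*(-7 + 2*3)/(-14 - 5*3 + 2*3²)))*(49 - 41/(-26)) = ((-25 - 33)*(2*3*(-7 + 6)/(-14 - 15 + 2*9)))*(49 - 41*(-1)/26) = (-116*3*(-1)/(-14 - 15 + 18))*(49 - 1*(-41/26)) = (-116*3*(-1)/(-11))*(49 + 41/26) = -116*3*(-1)*(-1)/11*(1315/26) = -58*6/11*(1315/26) = -348/11*1315/26 = -228810/143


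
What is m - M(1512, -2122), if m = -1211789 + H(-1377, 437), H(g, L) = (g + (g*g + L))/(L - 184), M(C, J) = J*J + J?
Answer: -1443380214/253 ≈ -5.7051e+6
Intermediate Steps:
M(C, J) = J + J² (M(C, J) = J² + J = J + J²)
H(g, L) = (L + g + g²)/(-184 + L) (H(g, L) = (g + (g² + L))/(-184 + L) = (g + (L + g²))/(-184 + L) = (L + g + g²)/(-184 + L))
m = -304687428/253 (m = -1211789 + (437 - 1377 + (-1377)²)/(-184 + 437) = -1211789 + (437 - 1377 + 1896129)/253 = -1211789 + (1/253)*1895189 = -1211789 + 1895189/253 = -304687428/253 ≈ -1.2043e+6)
m - M(1512, -2122) = -304687428/253 - (-2122)*(1 - 2122) = -304687428/253 - (-2122)*(-2121) = -304687428/253 - 1*4500762 = -304687428/253 - 4500762 = -1443380214/253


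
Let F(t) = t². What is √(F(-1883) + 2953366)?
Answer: √6499055 ≈ 2549.3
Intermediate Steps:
√(F(-1883) + 2953366) = √((-1883)² + 2953366) = √(3545689 + 2953366) = √6499055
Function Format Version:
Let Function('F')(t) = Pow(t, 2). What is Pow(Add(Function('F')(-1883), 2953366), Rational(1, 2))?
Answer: Pow(6499055, Rational(1, 2)) ≈ 2549.3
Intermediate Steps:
Pow(Add(Function('F')(-1883), 2953366), Rational(1, 2)) = Pow(Add(Pow(-1883, 2), 2953366), Rational(1, 2)) = Pow(Add(3545689, 2953366), Rational(1, 2)) = Pow(6499055, Rational(1, 2))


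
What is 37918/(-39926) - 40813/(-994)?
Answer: 795904673/19843222 ≈ 40.110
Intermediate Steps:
37918/(-39926) - 40813/(-994) = 37918*(-1/39926) - 40813*(-1/994) = -18959/19963 + 40813/994 = 795904673/19843222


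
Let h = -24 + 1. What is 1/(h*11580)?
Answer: -1/266340 ≈ -3.7546e-6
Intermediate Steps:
h = -23
1/(h*11580) = 1/(-23*11580) = 1/(-266340) = -1/266340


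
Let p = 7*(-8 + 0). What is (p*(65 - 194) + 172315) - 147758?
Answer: 31781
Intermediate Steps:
p = -56 (p = 7*(-8) = -56)
(p*(65 - 194) + 172315) - 147758 = (-56*(65 - 194) + 172315) - 147758 = (-56*(-129) + 172315) - 147758 = (7224 + 172315) - 147758 = 179539 - 147758 = 31781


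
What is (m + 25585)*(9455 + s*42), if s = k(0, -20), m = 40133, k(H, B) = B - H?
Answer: 566160570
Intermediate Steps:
s = -20 (s = -20 - 1*0 = -20 + 0 = -20)
(m + 25585)*(9455 + s*42) = (40133 + 25585)*(9455 - 20*42) = 65718*(9455 - 840) = 65718*8615 = 566160570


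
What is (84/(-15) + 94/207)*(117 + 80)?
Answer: -1049222/1035 ≈ -1013.7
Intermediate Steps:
(84/(-15) + 94/207)*(117 + 80) = (84*(-1/15) + 94*(1/207))*197 = (-28/5 + 94/207)*197 = -5326/1035*197 = -1049222/1035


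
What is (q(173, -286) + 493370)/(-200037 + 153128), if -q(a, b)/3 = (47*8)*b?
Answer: -815978/46909 ≈ -17.395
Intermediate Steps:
q(a, b) = -1128*b (q(a, b) = -3*47*8*b = -1128*b)
(q(173, -286) + 493370)/(-200037 + 153128) = (-1128*(-286) + 493370)/(-200037 + 153128) = (322608 + 493370)/(-46909) = 815978*(-1/46909) = -815978/46909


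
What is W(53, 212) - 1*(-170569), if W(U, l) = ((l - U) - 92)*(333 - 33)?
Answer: 190669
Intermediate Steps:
W(U, l) = -27600 - 300*U + 300*l (W(U, l) = (-92 + l - U)*300 = -27600 - 300*U + 300*l)
W(53, 212) - 1*(-170569) = (-27600 - 300*53 + 300*212) - 1*(-170569) = (-27600 - 15900 + 63600) + 170569 = 20100 + 170569 = 190669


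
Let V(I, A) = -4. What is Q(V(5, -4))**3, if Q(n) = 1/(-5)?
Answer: -1/125 ≈ -0.0080000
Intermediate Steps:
Q(n) = -1/5
Q(V(5, -4))**3 = (-1/5)**3 = -1/125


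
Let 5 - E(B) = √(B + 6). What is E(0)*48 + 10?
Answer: 250 - 48*√6 ≈ 132.42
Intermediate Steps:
E(B) = 5 - √(6 + B) (E(B) = 5 - √(B + 6) = 5 - √(6 + B))
E(0)*48 + 10 = (5 - √(6 + 0))*48 + 10 = (5 - √6)*48 + 10 = (240 - 48*√6) + 10 = 250 - 48*√6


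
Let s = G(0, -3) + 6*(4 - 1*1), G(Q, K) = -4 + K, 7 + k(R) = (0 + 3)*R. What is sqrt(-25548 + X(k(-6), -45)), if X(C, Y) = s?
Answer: I*sqrt(25537) ≈ 159.8*I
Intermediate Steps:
k(R) = -7 + 3*R (k(R) = -7 + (0 + 3)*R = -7 + 3*R)
s = 11 (s = (-4 - 3) + 6*(4 - 1*1) = -7 + 6*(4 - 1) = -7 + 6*3 = -7 + 18 = 11)
X(C, Y) = 11
sqrt(-25548 + X(k(-6), -45)) = sqrt(-25548 + 11) = sqrt(-25537) = I*sqrt(25537)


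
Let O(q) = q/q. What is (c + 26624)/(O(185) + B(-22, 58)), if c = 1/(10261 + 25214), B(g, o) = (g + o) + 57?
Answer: 944486401/3334650 ≈ 283.23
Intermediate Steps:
B(g, o) = 57 + g + o
O(q) = 1
c = 1/35475 ≈ 2.8189e-5
(c + 26624)/(O(185) + B(-22, 58)) = (1/35475 + 26624)/(1 + (57 - 22 + 58)) = 944486401/(35475*(1 + 93)) = (944486401/35475)/94 = (944486401/35475)*(1/94) = 944486401/3334650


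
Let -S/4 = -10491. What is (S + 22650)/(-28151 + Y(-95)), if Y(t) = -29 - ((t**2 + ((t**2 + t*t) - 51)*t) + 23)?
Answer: 21538/557559 ≈ 0.038629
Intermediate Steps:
S = 41964 (S = -4*(-10491) = 41964)
Y(t) = -52 - t**2 - t*(-51 + 2*t**2) (Y(t) = -29 - ((t**2 + ((t**2 + t**2) - 51)*t) + 23) = -29 - ((t**2 + (2*t**2 - 51)*t) + 23) = -29 - ((t**2 + (-51 + 2*t**2)*t) + 23) = -29 - ((t**2 + t*(-51 + 2*t**2)) + 23) = -29 - (23 + t**2 + t*(-51 + 2*t**2)) = -29 + (-23 - t**2 - t*(-51 + 2*t**2)) = -52 - t**2 - t*(-51 + 2*t**2))
(S + 22650)/(-28151 + Y(-95)) = (41964 + 22650)/(-28151 + (-52 - 1*(-95)**2 - 2*(-95)**3 + 51*(-95))) = 64614/(-28151 + (-52 - 1*9025 - 2*(-857375) - 4845)) = 64614/(-28151 + (-52 - 9025 + 1714750 - 4845)) = 64614/(-28151 + 1700828) = 64614/1672677 = 64614*(1/1672677) = 21538/557559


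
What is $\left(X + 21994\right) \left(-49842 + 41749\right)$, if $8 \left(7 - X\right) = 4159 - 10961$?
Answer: $- \frac{739740665}{4} \approx -1.8494 \cdot 10^{8}$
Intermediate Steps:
$X = \frac{3429}{4}$ ($X = 7 - \frac{4159 - 10961}{8} = 7 - - \frac{3401}{4} = 7 + \frac{3401}{4} = \frac{3429}{4} \approx 857.25$)
$\left(X + 21994\right) \left(-49842 + 41749\right) = \left(\frac{3429}{4} + 21994\right) \left(-49842 + 41749\right) = \frac{91405}{4} \left(-8093\right) = - \frac{739740665}{4}$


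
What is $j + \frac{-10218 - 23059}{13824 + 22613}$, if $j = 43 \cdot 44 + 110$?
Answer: $\frac{72913597}{36437} \approx 2001.1$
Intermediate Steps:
$j = 2002$ ($j = 1892 + 110 = 2002$)
$j + \frac{-10218 - 23059}{13824 + 22613} = 2002 + \frac{-10218 - 23059}{13824 + 22613} = 2002 - \frac{33277}{36437} = \frac{72913597}{36437}$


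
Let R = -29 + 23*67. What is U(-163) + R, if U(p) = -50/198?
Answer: 149663/99 ≈ 1511.7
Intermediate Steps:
U(p) = -25/99 (U(p) = -50*1/198 = -25/99)
R = 1512 (R = -29 + 1541 = 1512)
U(-163) + R = -25/99 + 1512 = 149663/99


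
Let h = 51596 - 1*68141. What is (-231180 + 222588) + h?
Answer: -25137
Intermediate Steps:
h = -16545 (h = 51596 - 68141 = -16545)
(-231180 + 222588) + h = (-231180 + 222588) - 16545 = -8592 - 16545 = -25137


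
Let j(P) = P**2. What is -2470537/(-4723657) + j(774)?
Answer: 2829832011469/4723657 ≈ 5.9908e+5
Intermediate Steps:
-2470537/(-4723657) + j(774) = -2470537/(-4723657) + 774**2 = -2470537*(-1/4723657) + 599076 = 2470537/4723657 + 599076 = 2829832011469/4723657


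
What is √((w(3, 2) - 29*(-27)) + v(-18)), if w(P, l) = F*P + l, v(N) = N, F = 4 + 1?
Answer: √782 ≈ 27.964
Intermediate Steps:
F = 5
w(P, l) = l + 5*P (w(P, l) = 5*P + l = l + 5*P)
√((w(3, 2) - 29*(-27)) + v(-18)) = √(((2 + 5*3) - 29*(-27)) - 18) = √(((2 + 15) + 783) - 18) = √((17 + 783) - 18) = √(800 - 18) = √782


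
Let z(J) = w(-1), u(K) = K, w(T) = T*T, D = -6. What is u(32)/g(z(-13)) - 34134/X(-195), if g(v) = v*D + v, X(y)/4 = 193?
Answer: -97687/1930 ≈ -50.615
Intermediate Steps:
w(T) = T²
X(y) = 772 (X(y) = 4*193 = 772)
z(J) = 1 (z(J) = (-1)² = 1)
g(v) = -5*v (g(v) = v*(-6) + v = -6*v + v = -5*v)
u(32)/g(z(-13)) - 34134/X(-195) = 32/((-5*1)) - 34134/772 = 32/(-5) - 34134*1/772 = 32*(-⅕) - 17067/386 = -32/5 - 17067/386 = -97687/1930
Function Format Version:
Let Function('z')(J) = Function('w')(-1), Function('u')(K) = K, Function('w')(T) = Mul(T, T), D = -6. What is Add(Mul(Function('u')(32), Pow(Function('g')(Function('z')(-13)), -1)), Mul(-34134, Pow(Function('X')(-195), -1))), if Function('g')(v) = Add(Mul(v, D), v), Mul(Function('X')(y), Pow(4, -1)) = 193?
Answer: Rational(-97687, 1930) ≈ -50.615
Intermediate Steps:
Function('w')(T) = Pow(T, 2)
Function('X')(y) = 772 (Function('X')(y) = Mul(4, 193) = 772)
Function('z')(J) = 1 (Function('z')(J) = Pow(-1, 2) = 1)
Function('g')(v) = Mul(-5, v) (Function('g')(v) = Add(Mul(v, -6), v) = Add(Mul(-6, v), v) = Mul(-5, v))
Add(Mul(Function('u')(32), Pow(Function('g')(Function('z')(-13)), -1)), Mul(-34134, Pow(Function('X')(-195), -1))) = Add(Mul(32, Pow(Mul(-5, 1), -1)), Mul(-34134, Pow(772, -1))) = Add(Mul(32, Pow(-5, -1)), Mul(-34134, Rational(1, 772))) = Add(Mul(32, Rational(-1, 5)), Rational(-17067, 386)) = Add(Rational(-32, 5), Rational(-17067, 386)) = Rational(-97687, 1930)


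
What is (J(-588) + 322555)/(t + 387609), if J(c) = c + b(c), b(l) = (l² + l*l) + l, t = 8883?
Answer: 1012867/396492 ≈ 2.5546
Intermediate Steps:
b(l) = l + 2*l² (b(l) = (l² + l²) + l = 2*l² + l = l + 2*l²)
J(c) = c + c*(1 + 2*c)
(J(-588) + 322555)/(t + 387609) = (2*(-588)*(1 - 588) + 322555)/(8883 + 387609) = (2*(-588)*(-587) + 322555)/396492 = (690312 + 322555)*(1/396492) = 1012867*(1/396492) = 1012867/396492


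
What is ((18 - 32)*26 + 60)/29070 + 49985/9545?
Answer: 7632433/1460385 ≈ 5.2263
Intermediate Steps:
((18 - 32)*26 + 60)/29070 + 49985/9545 = (-14*26 + 60)*(1/29070) + 49985*(1/9545) = (-364 + 60)*(1/29070) + 9997/1909 = -304*1/29070 + 9997/1909 = -8/765 + 9997/1909 = 7632433/1460385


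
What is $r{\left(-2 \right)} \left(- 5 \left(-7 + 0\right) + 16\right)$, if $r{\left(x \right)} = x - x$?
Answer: $0$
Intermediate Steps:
$r{\left(x \right)} = 0$
$r{\left(-2 \right)} \left(- 5 \left(-7 + 0\right) + 16\right) = 0 \left(- 5 \left(-7 + 0\right) + 16\right) = 0 \left(\left(-5\right) \left(-7\right) + 16\right) = 0 \left(35 + 16\right) = 0 \cdot 51 = 0$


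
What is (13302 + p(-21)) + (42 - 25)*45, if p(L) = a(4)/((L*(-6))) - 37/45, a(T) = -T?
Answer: 4430836/315 ≈ 14066.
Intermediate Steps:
p(L) = -37/45 + 2/(3*L) (p(L) = (-1*4)/((L*(-6))) - 37/45 = -4*(-1/(6*L)) - 37*1/45 = -(-2)/(3*L) - 37/45 = 2/(3*L) - 37/45 = -37/45 + 2/(3*L))
(13302 + p(-21)) + (42 - 25)*45 = (13302 + (1/45)*(30 - 37*(-21))/(-21)) + (42 - 25)*45 = (13302 + (1/45)*(-1/21)*(30 + 777)) + 17*45 = (13302 + (1/45)*(-1/21)*807) + 765 = (13302 - 269/315) + 765 = 4189861/315 + 765 = 4430836/315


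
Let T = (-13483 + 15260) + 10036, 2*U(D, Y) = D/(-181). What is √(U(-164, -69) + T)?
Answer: √387020535/181 ≈ 108.69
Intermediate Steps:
U(D, Y) = -D/362 (U(D, Y) = (D/(-181))/2 = (D*(-1/181))/2 = (-D/181)/2 = -D/362)
T = 11813 (T = 1777 + 10036 = 11813)
√(U(-164, -69) + T) = √(-1/362*(-164) + 11813) = √(82/181 + 11813) = √(2138235/181) = √387020535/181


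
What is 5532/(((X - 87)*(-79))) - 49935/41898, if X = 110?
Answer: -107503877/25376222 ≈ -4.2364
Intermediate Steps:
5532/(((X - 87)*(-79))) - 49935/41898 = 5532/(((110 - 87)*(-79))) - 49935/41898 = 5532/((23*(-79))) - 49935*1/41898 = 5532/(-1817) - 16645/13966 = 5532*(-1/1817) - 16645/13966 = -5532/1817 - 16645/13966 = -107503877/25376222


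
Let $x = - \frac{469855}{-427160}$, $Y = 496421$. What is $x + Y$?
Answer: $\frac{42410332843}{85432} \approx 4.9642 \cdot 10^{5}$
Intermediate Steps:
$x = \frac{93971}{85432}$ ($x = \left(-469855\right) \left(- \frac{1}{427160}\right) = \frac{93971}{85432} \approx 1.1$)
$x + Y = \frac{93971}{85432} + 496421 = \frac{42410332843}{85432}$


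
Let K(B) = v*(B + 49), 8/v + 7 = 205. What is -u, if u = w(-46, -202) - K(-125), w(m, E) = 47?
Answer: -4957/99 ≈ -50.071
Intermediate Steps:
v = 4/99 (v = 8/(-7 + 205) = 8/198 = 8*(1/198) = 4/99 ≈ 0.040404)
K(B) = 196/99 + 4*B/99 (K(B) = 4*(B + 49)/99 = 4*(49 + B)/99 = 196/99 + 4*B/99)
u = 4957/99 (u = 47 - (196/99 + (4/99)*(-125)) = 47 - (196/99 - 500/99) = 47 - 1*(-304/99) = 47 + 304/99 = 4957/99 ≈ 50.071)
-u = -1*4957/99 = -4957/99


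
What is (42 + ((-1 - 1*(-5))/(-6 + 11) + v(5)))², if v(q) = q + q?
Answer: 69696/25 ≈ 2787.8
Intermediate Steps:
v(q) = 2*q
(42 + ((-1 - 1*(-5))/(-6 + 11) + v(5)))² = (42 + ((-1 - 1*(-5))/(-6 + 11) + 2*5))² = (42 + ((-1 + 5)/5 + 10))² = (42 + (4*(⅕) + 10))² = (42 + (⅘ + 10))² = (42 + 54/5)² = (264/5)² = 69696/25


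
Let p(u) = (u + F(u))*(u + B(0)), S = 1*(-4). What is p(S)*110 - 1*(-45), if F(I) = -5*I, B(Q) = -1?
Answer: -8755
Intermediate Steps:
S = -4
p(u) = -4*u*(-1 + u) (p(u) = (u - 5*u)*(u - 1) = (-4*u)*(-1 + u) = -4*u*(-1 + u))
p(S)*110 - 1*(-45) = (4*(-4)*(1 - 1*(-4)))*110 - 1*(-45) = (4*(-4)*(1 + 4))*110 + 45 = (4*(-4)*5)*110 + 45 = -80*110 + 45 = -8800 + 45 = -8755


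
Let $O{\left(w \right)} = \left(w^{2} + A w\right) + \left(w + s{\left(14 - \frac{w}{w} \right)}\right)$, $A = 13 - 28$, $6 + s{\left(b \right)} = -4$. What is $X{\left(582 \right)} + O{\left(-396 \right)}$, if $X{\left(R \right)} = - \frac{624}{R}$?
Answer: $\frac{15747846}{97} \approx 1.6235 \cdot 10^{5}$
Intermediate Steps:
$s{\left(b \right)} = -10$ ($s{\left(b \right)} = -6 - 4 = -10$)
$A = -15$ ($A = 13 - 28 = -15$)
$O{\left(w \right)} = -10 + w^{2} - 14 w$ ($O{\left(w \right)} = \left(w^{2} - 15 w\right) + \left(w - 10\right) = \left(w^{2} - 15 w\right) + \left(-10 + w\right) = -10 + w^{2} - 14 w$)
$X{\left(582 \right)} + O{\left(-396 \right)} = - \frac{624}{582} - \left(-5534 - 156816\right) = \left(-624\right) \frac{1}{582} + \left(-10 + 156816 + 5544\right) = - \frac{104}{97} + 162350 = \frac{15747846}{97}$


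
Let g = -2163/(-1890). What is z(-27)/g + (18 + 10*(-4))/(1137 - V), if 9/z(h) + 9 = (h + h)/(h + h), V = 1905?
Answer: -37747/39552 ≈ -0.95436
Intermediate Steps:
z(h) = -9/8 (z(h) = 9/(-9 + (h + h)/(h + h)) = 9/(-9 + (2*h)/((2*h))) = 9/(-9 + (2*h)*(1/(2*h))) = 9/(-9 + 1) = 9/(-8) = 9*(-⅛) = -9/8)
g = 103/90 (g = -2163*(-1/1890) = 103/90 ≈ 1.1444)
z(-27)/g + (18 + 10*(-4))/(1137 - V) = -9/(8*103/90) + (18 + 10*(-4))/(1137 - 1*1905) = -9/8*90/103 + (18 - 40)/(1137 - 1905) = -405/412 - 22/(-768) = -405/412 - 22*(-1/768) = -405/412 + 11/384 = -37747/39552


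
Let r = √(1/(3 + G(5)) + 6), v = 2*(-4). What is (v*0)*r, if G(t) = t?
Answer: 0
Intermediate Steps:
v = -8
r = 7*√2/4 (r = √(1/(3 + 5) + 6) = √(1/8 + 6) = √(⅛ + 6) = √(49/8) = 7*√2/4 ≈ 2.4749)
(v*0)*r = (-8*0)*(7*√2/4) = 0*(7*√2/4) = 0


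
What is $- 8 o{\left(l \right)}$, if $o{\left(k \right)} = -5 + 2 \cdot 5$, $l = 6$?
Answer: $-40$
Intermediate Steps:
$o{\left(k \right)} = 5$ ($o{\left(k \right)} = -5 + 10 = 5$)
$- 8 o{\left(l \right)} = \left(-8\right) 5 = -40$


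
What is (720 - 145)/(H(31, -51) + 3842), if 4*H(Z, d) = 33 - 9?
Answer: 575/3848 ≈ 0.14943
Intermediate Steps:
H(Z, d) = 6 (H(Z, d) = (33 - 9)/4 = (1/4)*24 = 6)
(720 - 145)/(H(31, -51) + 3842) = (720 - 145)/(6 + 3842) = 575/3848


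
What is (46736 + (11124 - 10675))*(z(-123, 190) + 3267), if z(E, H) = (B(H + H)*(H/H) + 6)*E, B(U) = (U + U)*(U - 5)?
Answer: -1653950844135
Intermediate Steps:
B(U) = 2*U*(-5 + U) (B(U) = (2*U)*(-5 + U) = 2*U*(-5 + U))
z(E, H) = E*(6 + 4*H*(-5 + 2*H)) (z(E, H) = ((2*(H + H)*(-5 + (H + H)))*(H/H) + 6)*E = ((2*(2*H)*(-5 + 2*H))*1 + 6)*E = ((4*H*(-5 + 2*H))*1 + 6)*E = (4*H*(-5 + 2*H) + 6)*E = (6 + 4*H*(-5 + 2*H))*E = E*(6 + 4*H*(-5 + 2*H)))
(46736 + (11124 - 10675))*(z(-123, 190) + 3267) = (46736 + (11124 - 10675))*(2*(-123)*(3 + 2*190*(-5 + 2*190)) + 3267) = (46736 + 449)*(2*(-123)*(3 + 2*190*(-5 + 380)) + 3267) = 47185*(2*(-123)*(3 + 2*190*375) + 3267) = 47185*(2*(-123)*(3 + 142500) + 3267) = 47185*(2*(-123)*142503 + 3267) = 47185*(-35055738 + 3267) = 47185*(-35052471) = -1653950844135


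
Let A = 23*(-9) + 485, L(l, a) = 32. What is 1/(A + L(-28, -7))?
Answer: 1/310 ≈ 0.0032258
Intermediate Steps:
A = 278 (A = -207 + 485 = 278)
1/(A + L(-28, -7)) = 1/(278 + 32) = 1/310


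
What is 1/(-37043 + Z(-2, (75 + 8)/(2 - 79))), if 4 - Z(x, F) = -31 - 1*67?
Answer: -1/36941 ≈ -2.7070e-5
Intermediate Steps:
Z(x, F) = 102 (Z(x, F) = 4 - (-31 - 1*67) = 4 - (-31 - 67) = 4 - 1*(-98) = 4 + 98 = 102)
1/(-37043 + Z(-2, (75 + 8)/(2 - 79))) = 1/(-37043 + 102) = 1/(-36941) = -1/36941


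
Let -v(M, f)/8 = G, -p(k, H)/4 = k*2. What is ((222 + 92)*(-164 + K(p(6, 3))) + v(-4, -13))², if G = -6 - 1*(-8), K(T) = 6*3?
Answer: 2103139600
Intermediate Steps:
p(k, H) = -8*k (p(k, H) = -4*k*2 = -8*k)
K(T) = 18
G = 2 (G = -6 + 8 = 2)
v(M, f) = -16 (v(M, f) = -8*2 = -16)
((222 + 92)*(-164 + K(p(6, 3))) + v(-4, -13))² = ((222 + 92)*(-164 + 18) - 16)² = (314*(-146) - 16)² = (-45844 - 16)² = (-45860)² = 2103139600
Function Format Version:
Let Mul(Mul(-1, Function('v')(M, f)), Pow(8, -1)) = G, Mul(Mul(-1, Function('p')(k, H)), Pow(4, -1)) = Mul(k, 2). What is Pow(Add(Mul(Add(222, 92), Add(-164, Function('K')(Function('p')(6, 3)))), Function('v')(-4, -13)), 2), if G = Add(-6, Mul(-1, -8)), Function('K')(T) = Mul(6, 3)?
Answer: 2103139600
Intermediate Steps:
Function('p')(k, H) = Mul(-8, k) (Function('p')(k, H) = Mul(-4, Mul(k, 2)) = Mul(-4, Mul(2, k)) = Mul(-8, k))
Function('K')(T) = 18
G = 2 (G = Add(-6, 8) = 2)
Function('v')(M, f) = -16 (Function('v')(M, f) = Mul(-8, 2) = -16)
Pow(Add(Mul(Add(222, 92), Add(-164, Function('K')(Function('p')(6, 3)))), Function('v')(-4, -13)), 2) = Pow(Add(Mul(Add(222, 92), Add(-164, 18)), -16), 2) = Pow(Add(Mul(314, -146), -16), 2) = Pow(Add(-45844, -16), 2) = Pow(-45860, 2) = 2103139600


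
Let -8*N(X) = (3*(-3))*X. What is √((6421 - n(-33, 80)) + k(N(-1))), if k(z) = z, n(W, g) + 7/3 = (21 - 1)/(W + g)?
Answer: √2042743422/564 ≈ 80.136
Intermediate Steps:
N(X) = 9*X/8 (N(X) = -3*(-3)*X/8 = -(-9)*X/8 = 9*X/8)
n(W, g) = -7/3 + 20/(W + g) (n(W, g) = -7/3 + (21 - 1)/(W + g) = -7/3 + 20/(W + g))
√((6421 - n(-33, 80)) + k(N(-1))) = √((6421 - (60 - 7*(-33) - 7*80)/(3*(-33 + 80))) + (9/8)*(-1)) = √((6421 - (60 + 231 - 560)/(3*47)) - 9/8) = √((6421 - (-269)/(3*47)) - 9/8) = √((6421 - 1*(-269/141)) - 9/8) = √((6421 + 269/141) - 9/8) = √(905630/141 - 9/8) = √(7243771/1128) = √2042743422/564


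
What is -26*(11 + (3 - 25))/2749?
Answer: 286/2749 ≈ 0.10404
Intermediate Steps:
-26*(11 + (3 - 25))/2749 = -26*(11 - 22)*(1/2749) = -26*(-11)*(1/2749) = 286*(1/2749) = 286/2749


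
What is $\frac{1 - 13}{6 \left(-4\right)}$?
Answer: $\frac{1}{2} \approx 0.5$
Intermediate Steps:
$\frac{1 - 13}{6 \left(-4\right)} = - \frac{12}{-24} = \left(-12\right) \left(- \frac{1}{24}\right) = \frac{1}{2}$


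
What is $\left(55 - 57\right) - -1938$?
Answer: $1936$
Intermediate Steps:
$\left(55 - 57\right) - -1938 = -2 + 1938 = 1936$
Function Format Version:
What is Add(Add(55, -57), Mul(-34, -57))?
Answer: 1936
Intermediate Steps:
Add(Add(55, -57), Mul(-34, -57)) = Add(-2, 1938) = 1936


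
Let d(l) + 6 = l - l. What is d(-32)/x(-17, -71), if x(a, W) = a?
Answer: 6/17 ≈ 0.35294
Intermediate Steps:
d(l) = -6 (d(l) = -6 + (l - l) = -6 + 0 = -6)
d(-32)/x(-17, -71) = -6/(-17) = -6*(-1/17) = 6/17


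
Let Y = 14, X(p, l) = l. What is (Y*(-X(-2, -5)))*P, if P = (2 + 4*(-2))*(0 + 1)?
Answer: -420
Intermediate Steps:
P = -6 (P = (2 - 8)*1 = -6*1 = -6)
(Y*(-X(-2, -5)))*P = (14*(-1*(-5)))*(-6) = (14*5)*(-6) = 70*(-6) = -420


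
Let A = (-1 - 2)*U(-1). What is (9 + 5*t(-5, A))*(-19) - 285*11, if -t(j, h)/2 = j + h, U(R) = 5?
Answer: -7106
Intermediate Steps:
A = -15 (A = (-1 - 2)*5 = -3*5 = -15)
t(j, h) = -2*h - 2*j (t(j, h) = -2*(j + h) = -2*(h + j) = -2*h - 2*j)
(9 + 5*t(-5, A))*(-19) - 285*11 = (9 + 5*(-2*(-15) - 2*(-5)))*(-19) - 285*11 = (9 + 5*(30 + 10))*(-19) - 3135 = (9 + 5*40)*(-19) - 3135 = (9 + 200)*(-19) - 3135 = 209*(-19) - 3135 = -3971 - 3135 = -7106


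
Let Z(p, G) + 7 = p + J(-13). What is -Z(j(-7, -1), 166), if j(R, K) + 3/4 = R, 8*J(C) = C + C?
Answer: 18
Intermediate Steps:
J(C) = C/4 (J(C) = (C + C)/8 = (2*C)/8 = C/4)
j(R, K) = -¾ + R
Z(p, G) = -41/4 + p (Z(p, G) = -7 + (p + (¼)*(-13)) = -7 + (p - 13/4) = -7 + (-13/4 + p) = -41/4 + p)
-Z(j(-7, -1), 166) = -(-41/4 + (-¾ - 7)) = -(-41/4 - 31/4) = -1*(-18) = 18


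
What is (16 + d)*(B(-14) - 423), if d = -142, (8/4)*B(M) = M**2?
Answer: 40950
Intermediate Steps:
B(M) = M**2/2
(16 + d)*(B(-14) - 423) = (16 - 142)*((1/2)*(-14)**2 - 423) = -126*((1/2)*196 - 423) = -126*(98 - 423) = -126*(-325) = 40950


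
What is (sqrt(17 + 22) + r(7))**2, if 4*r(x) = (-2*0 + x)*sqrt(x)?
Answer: 967/16 + 7*sqrt(273)/2 ≈ 118.27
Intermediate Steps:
r(x) = x**(3/2)/4 (r(x) = ((-2*0 + x)*sqrt(x))/4 = ((0 + x)*sqrt(x))/4 = (x*sqrt(x))/4 = x**(3/2)/4)
(sqrt(17 + 22) + r(7))**2 = (sqrt(17 + 22) + 7**(3/2)/4)**2 = (sqrt(39) + (7*sqrt(7))/4)**2 = (sqrt(39) + 7*sqrt(7)/4)**2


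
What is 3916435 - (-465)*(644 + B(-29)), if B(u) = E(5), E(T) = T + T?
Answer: 4220545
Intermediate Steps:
E(T) = 2*T
B(u) = 10 (B(u) = 2*5 = 10)
3916435 - (-465)*(644 + B(-29)) = 3916435 - (-465)*(644 + 10) = 3916435 - (-465)*654 = 3916435 - 1*(-304110) = 3916435 + 304110 = 4220545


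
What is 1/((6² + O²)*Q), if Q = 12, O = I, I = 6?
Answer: 1/864 ≈ 0.0011574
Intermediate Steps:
O = 6
1/((6² + O²)*Q) = 1/((6² + 6²)*12) = 1/((36 + 36)*12) = 1/(72*12) = 1/864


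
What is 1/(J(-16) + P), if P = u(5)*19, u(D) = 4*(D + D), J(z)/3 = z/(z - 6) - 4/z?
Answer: 44/33569 ≈ 0.0013107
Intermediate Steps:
J(z) = -12/z + 3*z/(-6 + z) (J(z) = 3*(z/(z - 6) - 4/z) = 3*(z/(-6 + z) - 4/z) = 3*(-4/z + z/(-6 + z)) = -12/z + 3*z/(-6 + z))
u(D) = 8*D (u(D) = 4*(2*D) = 8*D)
P = 760 (P = (8*5)*19 = 40*19 = 760)
1/(J(-16) + P) = 1/(3*(24 + (-16)² - 4*(-16))/(-16*(-6 - 16)) + 760) = 1/(3*(-1/16)*(24 + 256 + 64)/(-22) + 760) = 1/(3*(-1/16)*(-1/22)*344 + 760) = 1/(129/44 + 760) = 1/(33569/44) = 44/33569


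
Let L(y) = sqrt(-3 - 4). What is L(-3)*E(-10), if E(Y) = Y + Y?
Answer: -20*I*sqrt(7) ≈ -52.915*I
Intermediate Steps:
L(y) = I*sqrt(7) (L(y) = sqrt(-7) = I*sqrt(7))
E(Y) = 2*Y
L(-3)*E(-10) = (I*sqrt(7))*(2*(-10)) = (I*sqrt(7))*(-20) = -20*I*sqrt(7)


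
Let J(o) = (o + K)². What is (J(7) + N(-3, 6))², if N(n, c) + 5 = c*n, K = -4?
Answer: 196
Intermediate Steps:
N(n, c) = -5 + c*n
J(o) = (-4 + o)² (J(o) = (o - 4)² = (-4 + o)²)
(J(7) + N(-3, 6))² = ((-4 + 7)² + (-5 + 6*(-3)))² = (3² + (-5 - 18))² = (9 - 23)² = (-14)² = 196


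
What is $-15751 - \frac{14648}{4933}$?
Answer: $- \frac{77714331}{4933} \approx -15754.0$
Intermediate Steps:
$-15751 - \frac{14648}{4933} = - \frac{77714331}{4933}$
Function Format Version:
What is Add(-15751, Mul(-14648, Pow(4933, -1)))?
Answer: Rational(-77714331, 4933) ≈ -15754.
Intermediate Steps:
Add(-15751, Mul(-14648, Pow(4933, -1))) = Add(-15751, Mul(-14648, Rational(1, 4933))) = Add(-15751, Rational(-14648, 4933)) = Rational(-77714331, 4933)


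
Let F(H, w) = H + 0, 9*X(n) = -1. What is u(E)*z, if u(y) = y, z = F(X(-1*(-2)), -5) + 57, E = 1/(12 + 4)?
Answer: 32/9 ≈ 3.5556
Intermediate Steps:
X(n) = -⅑ (X(n) = (⅑)*(-1) = -⅑)
F(H, w) = H
E = 1/16 ≈ 0.062500
z = 512/9 (z = -⅑ + 57 = 512/9 ≈ 56.889)
u(E)*z = (1/16)*(512/9) = 32/9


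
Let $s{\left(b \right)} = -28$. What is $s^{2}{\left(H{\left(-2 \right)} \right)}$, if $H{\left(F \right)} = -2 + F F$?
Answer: $784$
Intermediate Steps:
$H{\left(F \right)} = -2 + F^{2}$
$s^{2}{\left(H{\left(-2 \right)} \right)} = \left(-28\right)^{2} = 784$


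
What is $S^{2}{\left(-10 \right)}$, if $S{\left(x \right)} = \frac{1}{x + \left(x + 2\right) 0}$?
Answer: $\frac{1}{100} \approx 0.01$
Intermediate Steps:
$S{\left(x \right)} = \frac{1}{x}$ ($S{\left(x \right)} = \frac{1}{x + \left(2 + x\right) 0} = \frac{1}{x + 0} = \frac{1}{x}$)
$S^{2}{\left(-10 \right)} = \left(\frac{1}{-10}\right)^{2} = \left(- \frac{1}{10}\right)^{2} = \frac{1}{100}$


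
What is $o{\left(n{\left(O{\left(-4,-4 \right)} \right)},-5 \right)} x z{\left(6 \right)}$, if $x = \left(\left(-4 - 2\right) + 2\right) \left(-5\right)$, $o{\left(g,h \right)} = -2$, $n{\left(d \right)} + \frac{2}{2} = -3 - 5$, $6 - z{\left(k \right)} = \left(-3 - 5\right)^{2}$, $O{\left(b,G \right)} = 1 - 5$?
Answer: $2320$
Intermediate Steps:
$O{\left(b,G \right)} = -4$
$z{\left(k \right)} = -58$ ($z{\left(k \right)} = 6 - \left(-3 - 5\right)^{2} = 6 - \left(-8\right)^{2} = 6 - 64 = -58$)
$n{\left(d \right)} = -9$ ($n{\left(d \right)} = -1 - 8 = -9$)
$x = 20$ ($x = \left(-6 + 2\right) \left(-5\right) = \left(-4\right) \left(-5\right) = 20$)
$o{\left(n{\left(O{\left(-4,-4 \right)} \right)},-5 \right)} x z{\left(6 \right)} = \left(-2\right) 20 \left(-58\right) = \left(-40\right) \left(-58\right) = 2320$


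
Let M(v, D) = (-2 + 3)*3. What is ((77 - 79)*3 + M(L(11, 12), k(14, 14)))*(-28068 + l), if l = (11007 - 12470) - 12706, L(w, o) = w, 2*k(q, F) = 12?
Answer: 126711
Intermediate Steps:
k(q, F) = 6 (k(q, F) = (1/2)*12 = 6)
l = -14169 (l = -1463 - 12706 = -14169)
M(v, D) = 3 (M(v, D) = 1*3 = 3)
((77 - 79)*3 + M(L(11, 12), k(14, 14)))*(-28068 + l) = ((77 - 79)*3 + 3)*(-28068 - 14169) = (-2*3 + 3)*(-42237) = (-6 + 3)*(-42237) = -3*(-42237) = 126711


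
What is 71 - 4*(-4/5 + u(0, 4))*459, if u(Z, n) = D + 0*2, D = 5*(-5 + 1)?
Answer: 191299/5 ≈ 38260.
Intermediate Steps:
D = -20 (D = 5*(-4) = -20)
u(Z, n) = -20 (u(Z, n) = -20 + 0*2 = -20 + 0 = -20)
71 - 4*(-4/5 + u(0, 4))*459 = 71 - 4*(-4/5 - 20)*459 = 71 - 4*(-4*⅕ - 20)*459 = 71 - 4*(-⅘ - 20)*459 = 71 - 4*(-104/5)*459 = 71 + (416/5)*459 = 71 + 190944/5 = 191299/5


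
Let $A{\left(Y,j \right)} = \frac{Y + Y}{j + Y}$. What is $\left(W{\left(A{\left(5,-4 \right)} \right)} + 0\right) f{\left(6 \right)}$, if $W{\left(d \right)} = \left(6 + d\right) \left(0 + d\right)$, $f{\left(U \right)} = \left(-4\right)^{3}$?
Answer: $-10240$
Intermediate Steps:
$A{\left(Y,j \right)} = \frac{2 Y}{Y + j}$
$f{\left(U \right)} = -64$
$W{\left(d \right)} = d \left(6 + d\right)$ ($W{\left(d \right)} = \left(6 + d\right) d = d \left(6 + d\right)$)
$\left(W{\left(A{\left(5,-4 \right)} \right)} + 0\right) f{\left(6 \right)} = \left(2 \cdot 5 \frac{1}{5 - 4} \left(6 + 2 \cdot 5 \frac{1}{5 - 4}\right) + 0\right) \left(-64\right) = \left(2 \cdot 5 \cdot 1^{-1} \left(6 + 2 \cdot 5 \cdot 1^{-1}\right) + 0\right) \left(-64\right) = \left(2 \cdot 5 \cdot 1 \left(6 + 2 \cdot 5 \cdot 1\right) + 0\right) \left(-64\right) = \left(10 \left(6 + 10\right) + 0\right) \left(-64\right) = \left(10 \cdot 16 + 0\right) \left(-64\right) = \left(160 + 0\right) \left(-64\right) = 160 \left(-64\right) = -10240$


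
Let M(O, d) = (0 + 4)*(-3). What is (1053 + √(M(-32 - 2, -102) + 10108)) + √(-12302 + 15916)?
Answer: 1053 + √3614 + 4*√631 ≈ 1213.6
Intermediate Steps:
M(O, d) = -12 (M(O, d) = 4*(-3) = -12)
(1053 + √(M(-32 - 2, -102) + 10108)) + √(-12302 + 15916) = (1053 + √(-12 + 10108)) + √(-12302 + 15916) = (1053 + √10096) + √3614 = (1053 + 4*√631) + √3614 = 1053 + √3614 + 4*√631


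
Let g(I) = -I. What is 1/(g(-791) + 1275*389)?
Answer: 1/496766 ≈ 2.0130e-6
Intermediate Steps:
1/(g(-791) + 1275*389) = 1/(-1*(-791) + 1275*389) = 1/(791 + 495975) = 1/496766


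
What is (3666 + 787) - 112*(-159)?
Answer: 22261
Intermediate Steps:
(3666 + 787) - 112*(-159) = 4453 + 17808 = 22261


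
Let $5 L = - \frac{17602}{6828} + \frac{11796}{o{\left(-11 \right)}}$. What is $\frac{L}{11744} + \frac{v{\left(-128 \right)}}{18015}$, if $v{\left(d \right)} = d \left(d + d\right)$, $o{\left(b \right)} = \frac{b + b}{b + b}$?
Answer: $\frac{486289126439}{240764566080} \approx 2.0198$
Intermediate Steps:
$o{\left(b \right)} = 1$ ($o{\left(b \right)} = \frac{2 b}{2 b} = 2 b \frac{1}{2 b} = 1$)
$L = \frac{40262743}{17070}$ ($L = \frac{- \frac{17602}{6828} + \frac{11796}{1}}{5} = \frac{\left(-17602\right) \frac{1}{6828} + 11796 \cdot 1}{5} = \frac{- \frac{8801}{3414} + 11796}{5} = \frac{1}{5} \cdot \frac{40262743}{3414} = \frac{40262743}{17070} \approx 2358.7$)
$v{\left(d \right)} = 2 d^{2}$ ($v{\left(d \right)} = d 2 d = 2 d^{2}$)
$\frac{L}{11744} + \frac{v{\left(-128 \right)}}{18015} = \frac{40262743}{17070 \cdot 11744} + \frac{2 \left(-128\right)^{2}}{18015} = \frac{40262743}{17070} \cdot \frac{1}{11744} + 2 \cdot 16384 \cdot \frac{1}{18015} = \frac{40262743}{200470080} + 32768 \cdot \frac{1}{18015} = \frac{40262743}{200470080} + \frac{32768}{18015} = \frac{486289126439}{240764566080}$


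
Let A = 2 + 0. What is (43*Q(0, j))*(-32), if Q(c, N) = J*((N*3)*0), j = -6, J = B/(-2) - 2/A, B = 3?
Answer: 0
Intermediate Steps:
A = 2
J = -5/2 (J = 3/(-2) - 2/2 = 3*(-½) - 2*½ = -3/2 - 1 = -5/2 ≈ -2.5000)
Q(c, N) = 0 (Q(c, N) = -5*N*3*0/2 = -5*3*N*0/2 = -5/2*0 = 0)
(43*Q(0, j))*(-32) = (43*0)*(-32) = 0*(-32) = 0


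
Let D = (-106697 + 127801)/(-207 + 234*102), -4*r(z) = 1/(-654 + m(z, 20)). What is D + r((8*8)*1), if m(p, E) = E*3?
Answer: 506735/567864 ≈ 0.89235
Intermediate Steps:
m(p, E) = 3*E
r(z) = 1/2376 (r(z) = -1/(4*(-654 + 3*20)) = -1/(4*(-654 + 60)) = -1/4/(-594) = -1/4*(-1/594) = 1/2376)
D = 21104/23661 (D = 21104/(-207 + 23868) = 21104/23661 ≈ 0.89193)
D + r((8*8)*1) = 21104/23661 + 1/2376 = 506735/567864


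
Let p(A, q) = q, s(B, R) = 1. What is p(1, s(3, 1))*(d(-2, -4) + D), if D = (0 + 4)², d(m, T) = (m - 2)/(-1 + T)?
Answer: 84/5 ≈ 16.800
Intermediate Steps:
d(m, T) = (-2 + m)/(-1 + T)
D = 16 (D = 4² = 16)
p(1, s(3, 1))*(d(-2, -4) + D) = 1*((-2 - 2)/(-1 - 4) + 16) = 1*(-4/(-5) + 16) = 1*(-⅕*(-4) + 16) = 1*(⅘ + 16) = 1*(84/5) = 84/5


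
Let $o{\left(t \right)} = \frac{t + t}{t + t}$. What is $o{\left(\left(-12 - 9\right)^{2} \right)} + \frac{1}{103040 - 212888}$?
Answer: $\frac{109847}{109848} \approx 0.99999$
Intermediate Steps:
$o{\left(t \right)} = 1$ ($o{\left(t \right)} = \frac{2 t}{2 t} = 2 t \frac{1}{2 t} = 1$)
$o{\left(\left(-12 - 9\right)^{2} \right)} + \frac{1}{103040 - 212888} = 1 + \frac{1}{103040 - 212888} = 1 + \frac{1}{-109848} = 1 - \frac{1}{109848} = \frac{109847}{109848}$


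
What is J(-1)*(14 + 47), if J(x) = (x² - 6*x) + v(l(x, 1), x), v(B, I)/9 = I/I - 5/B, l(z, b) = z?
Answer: 3721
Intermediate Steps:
v(B, I) = 9 - 45/B (v(B, I) = 9*(I/I - 5/B) = 9*(1 - 5/B) = 9 - 45/B)
J(x) = 9 + x² - 45/x - 6*x (J(x) = (x² - 6*x) + (9 - 45/x) = 9 + x² - 45/x - 6*x)
J(-1)*(14 + 47) = (9 + (-1)² - 45/(-1) - 6*(-1))*(14 + 47) = (9 + 1 - 45*(-1) + 6)*61 = (9 + 1 + 45 + 6)*61 = 61*61 = 3721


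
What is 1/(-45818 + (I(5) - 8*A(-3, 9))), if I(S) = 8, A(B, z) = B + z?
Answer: -1/45858 ≈ -2.1806e-5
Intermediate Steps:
1/(-45818 + (I(5) - 8*A(-3, 9))) = 1/(-45818 + (8 - 8*(-3 + 9))) = 1/(-45818 + (8 - 8*6)) = 1/(-45818 + (8 - 48)) = 1/(-45818 - 40) = 1/(-45858) = -1/45858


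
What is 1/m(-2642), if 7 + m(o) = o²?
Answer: 1/6980157 ≈ 1.4326e-7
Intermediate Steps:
m(o) = -7 + o²
1/m(-2642) = 1/(-7 + (-2642)²) = 1/(-7 + 6980164) = 1/6980157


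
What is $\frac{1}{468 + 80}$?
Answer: $\frac{1}{548} \approx 0.0018248$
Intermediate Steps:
$\frac{1}{468 + 80} = \frac{1}{548}$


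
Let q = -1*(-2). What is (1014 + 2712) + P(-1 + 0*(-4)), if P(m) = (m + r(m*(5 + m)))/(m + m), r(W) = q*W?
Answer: 7461/2 ≈ 3730.5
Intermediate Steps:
q = 2
r(W) = 2*W
P(m) = (m + 2*m*(5 + m))/(2*m) (P(m) = (m + 2*(m*(5 + m)))/(m + m) = (m + 2*m*(5 + m))/((2*m)) = (m + 2*m*(5 + m))*(1/(2*m)) = (m + 2*m*(5 + m))/(2*m))
(1014 + 2712) + P(-1 + 0*(-4)) = (1014 + 2712) + (11/2 + (-1 + 0*(-4))) = 3726 + (11/2 + (-1 + 0)) = 3726 + (11/2 - 1) = 3726 + 9/2 = 7461/2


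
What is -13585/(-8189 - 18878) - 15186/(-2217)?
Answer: 147052469/20002513 ≈ 7.3517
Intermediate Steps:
-13585/(-8189 - 18878) - 15186/(-2217) = -13585/(-27067) - 15186*(-1/2217) = -13585*(-1/27067) + 5062/739 = 13585/27067 + 5062/739 = 147052469/20002513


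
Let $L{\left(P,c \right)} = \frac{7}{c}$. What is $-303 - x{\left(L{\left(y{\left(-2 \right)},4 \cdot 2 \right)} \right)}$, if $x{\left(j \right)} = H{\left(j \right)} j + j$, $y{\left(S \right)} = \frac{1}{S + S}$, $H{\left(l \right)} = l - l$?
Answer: $- \frac{2431}{8} \approx -303.88$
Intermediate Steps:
$H{\left(l \right)} = 0$
$y{\left(S \right)} = \frac{1}{2 S}$
$x{\left(j \right)} = j$ ($x{\left(j \right)} = 0 j + j = 0 + j = j$)
$-303 - x{\left(L{\left(y{\left(-2 \right)},4 \cdot 2 \right)} \right)} = -303 - \frac{7}{4 \cdot 2} = -303 - \frac{7}{8} = - \frac{2431}{8}$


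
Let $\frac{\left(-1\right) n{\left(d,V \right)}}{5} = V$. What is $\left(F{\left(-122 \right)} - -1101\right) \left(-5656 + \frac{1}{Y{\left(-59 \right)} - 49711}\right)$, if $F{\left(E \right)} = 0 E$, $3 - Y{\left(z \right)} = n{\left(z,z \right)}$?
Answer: $- \frac{311381482869}{50003} \approx -6.2273 \cdot 10^{6}$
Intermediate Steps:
$n{\left(d,V \right)} = - 5 V$
$Y{\left(z \right)} = 3 + 5 z$ ($Y{\left(z \right)} = 3 - - 5 z = 3 + 5 z$)
$F{\left(E \right)} = 0$
$\left(F{\left(-122 \right)} - -1101\right) \left(-5656 + \frac{1}{Y{\left(-59 \right)} - 49711}\right) = \left(0 - -1101\right) \left(-5656 + \frac{1}{\left(3 + 5 \left(-59\right)\right) - 49711}\right) = \left(0 + \left(-21133 + 22234\right)\right) \left(-5656 + \frac{1}{\left(3 - 295\right) - 49711}\right) = \left(0 + 1101\right) \left(-5656 + \frac{1}{-292 - 49711}\right) = 1101 \left(-5656 + \frac{1}{-50003}\right) = 1101 \left(-5656 - \frac{1}{50003}\right) = 1101 \left(- \frac{282816969}{50003}\right) = - \frac{311381482869}{50003}$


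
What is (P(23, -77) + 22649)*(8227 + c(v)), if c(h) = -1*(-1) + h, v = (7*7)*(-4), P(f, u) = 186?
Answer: 183410720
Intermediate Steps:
v = -196 (v = 49*(-4) = -196)
c(h) = 1 + h
(P(23, -77) + 22649)*(8227 + c(v)) = (186 + 22649)*(8227 + (1 - 196)) = 22835*(8227 - 195) = 22835*8032 = 183410720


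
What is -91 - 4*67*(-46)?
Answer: 12237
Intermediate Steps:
-91 - 4*67*(-46) = -91 - 268*(-46) = -91 + 12328 = 12237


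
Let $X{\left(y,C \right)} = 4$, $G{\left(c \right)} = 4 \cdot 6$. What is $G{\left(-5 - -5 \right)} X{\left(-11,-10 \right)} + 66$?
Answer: $162$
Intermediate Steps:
$G{\left(c \right)} = 24$
$G{\left(-5 - -5 \right)} X{\left(-11,-10 \right)} + 66 = 24 \cdot 4 + 66 = 96 + 66 = 162$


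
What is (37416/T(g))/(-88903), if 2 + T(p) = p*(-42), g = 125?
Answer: 9354/116729639 ≈ 8.0134e-5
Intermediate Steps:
T(p) = -2 - 42*p (T(p) = -2 + p*(-42) = -2 - 42*p)
(37416/T(g))/(-88903) = (37416/(-2 - 42*125))/(-88903) = (37416/(-2 - 5250))*(-1/88903) = (37416/(-5252))*(-1/88903) = (37416*(-1/5252))*(-1/88903) = -9354/1313*(-1/88903) = 9354/116729639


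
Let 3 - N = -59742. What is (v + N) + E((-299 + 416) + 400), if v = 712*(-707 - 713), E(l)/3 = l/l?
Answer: -951292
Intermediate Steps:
N = 59745 (N = 3 - 1*(-59742) = 3 + 59742 = 59745)
E(l) = 3 (E(l) = 3*(l/l) = 3*1 = 3)
v = -1011040 (v = 712*(-1420) = -1011040)
(v + N) + E((-299 + 416) + 400) = (-1011040 + 59745) + 3 = -951295 + 3 = -951292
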